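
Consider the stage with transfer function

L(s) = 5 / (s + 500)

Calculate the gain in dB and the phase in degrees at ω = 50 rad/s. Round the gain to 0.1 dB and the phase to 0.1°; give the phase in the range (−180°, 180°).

-40.0 dB, -5.7°

Substitute s = j50:
Numerator: 5 = 5 + j0
Denominator: (j50) + 500 = 500 + j50
|N| = √(5² + 0²) ≈ 5, ∠N ≈ 0.00°
|D| = √(500² + 50²) ≈ 502.49, ∠D ≈ 5.71°
|L| = 5 / 502.49 ≈ 0.0099504
Gain = 20 log₁₀(0.0099504) ≈ -40.04 dB
∠L = 0.00° − 5.71° = -5.71°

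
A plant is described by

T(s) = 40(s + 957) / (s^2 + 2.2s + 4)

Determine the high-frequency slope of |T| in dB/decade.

Each pole contributes −20 dB/decade at high frequency; each zero contributes +20 dB/decade.
Net: 1 zero(s) − 2 pole(s) → -20 dB/decade.

-20 dB/decade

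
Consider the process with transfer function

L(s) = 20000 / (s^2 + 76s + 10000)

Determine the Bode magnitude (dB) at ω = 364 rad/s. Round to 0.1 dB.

-16.0 dB

At s = jω = j364:
quadratic: (j364)² + 76·j364 + 10000 = -122496 + j27664 → |·| ≈ 1.2558e+05, ∠ ≈ 167.27°
|L| = 20000 / 1.2558e+05 ≈ 0.15926
Gain = 20 log₁₀(0.15926) ≈ -15.96 dB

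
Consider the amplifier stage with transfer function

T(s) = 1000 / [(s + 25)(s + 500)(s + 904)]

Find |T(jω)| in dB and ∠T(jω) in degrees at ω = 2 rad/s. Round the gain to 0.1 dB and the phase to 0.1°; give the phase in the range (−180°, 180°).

-81.1 dB, -4.9°

At s = jω = j2:
pole (s+25): 25 + j2 → |·| = √(25²+2²) = √629 ≈ 25.08, ∠ = arctan(2/25) ≈ 4.57°
pole (s+500): 500 + j2 → |·| = √(500²+2²) = √250004 ≈ 500, ∠ = arctan(2/500) ≈ 0.23°
pole (s+904): 904 + j2 → |·| = √(904²+2²) = √817220 ≈ 904, ∠ = arctan(2/904) ≈ 0.13°
|T| = 1000 / 1.1336e+07 ≈ 8.8215e-05
Gain = 20 log₁₀(8.8215e-05) ≈ -81.09 dB
∠T = 0.00° − 4.93° = -4.93°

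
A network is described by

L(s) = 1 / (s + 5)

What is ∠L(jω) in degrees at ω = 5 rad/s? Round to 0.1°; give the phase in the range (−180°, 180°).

-45.0°

At s = jω = j5:
pole (s+5): 5 + j5 → |·| = √(5²+5²) = √50 ≈ 7.0711, ∠ = arctan(5/5) ≈ 45.00°
∠L = 0.00° − 45.00° = -45.00°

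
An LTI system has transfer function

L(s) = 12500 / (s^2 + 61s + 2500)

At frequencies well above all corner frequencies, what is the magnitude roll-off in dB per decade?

Each pole contributes −20 dB/decade at high frequency; each zero contributes +20 dB/decade.
Net: 0 zero(s) − 2 pole(s) → -40 dB/decade.

-40 dB/decade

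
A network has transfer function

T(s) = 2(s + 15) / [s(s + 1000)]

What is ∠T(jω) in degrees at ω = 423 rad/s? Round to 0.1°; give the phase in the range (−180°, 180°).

At s = jω = j423:
zero (s+15): 15 + j423 → |·| = √(15²+423²) = √179154 ≈ 423.27, ∠ = arctan(423/15) ≈ 87.97°
pole (s+1000): 1000 + j423 → |·| = √(1000²+423²) = √1178929 ≈ 1085.8, ∠ = arctan(423/1000) ≈ 22.93°
pole at origin: |s| = 423, ∠ = 90.00° (in denominator)
∠T = 87.97° − 112.93° = -24.96°

-25.0°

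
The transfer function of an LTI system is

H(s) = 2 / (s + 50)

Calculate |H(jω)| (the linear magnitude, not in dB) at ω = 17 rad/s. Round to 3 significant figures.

0.0379

Substitute s = j17:
Numerator: 2 = 2 + j0
Denominator: (j17) + 50 = 50 + j17
|N| = √(2² + 0²) ≈ 2, ∠N ≈ 0.00°
|D| = √(50² + 17²) ≈ 52.811, ∠D ≈ 18.78°
|H| = 2 / 52.811 ≈ 0.037871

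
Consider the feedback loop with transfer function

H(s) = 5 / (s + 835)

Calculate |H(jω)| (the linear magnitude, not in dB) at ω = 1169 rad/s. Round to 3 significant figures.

0.00348

Substitute s = j1169:
Numerator: 5 = 5 + j0
Denominator: (j1169) + 835 = 835 + j1169
|N| = √(5² + 0²) ≈ 5, ∠N ≈ 0.00°
|D| = √(835² + 1169²) ≈ 1436.6, ∠D ≈ 54.46°
|H| = 5 / 1436.6 ≈ 0.0034804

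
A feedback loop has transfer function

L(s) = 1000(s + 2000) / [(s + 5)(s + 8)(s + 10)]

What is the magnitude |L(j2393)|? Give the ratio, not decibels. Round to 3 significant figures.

0.000228

At s = jω = j2393:
zero (s+2000): 2000 + j2393 → |·| = √(2000²+2393²) = √9726449 ≈ 3118.7, ∠ = arctan(2393/2000) ≈ 50.11°
pole (s+5): 5 + j2393 → |·| = √(5²+2393²) = √5726474 ≈ 2393, ∠ = arctan(2393/5) ≈ 89.88°
pole (s+8): 8 + j2393 → |·| = √(8²+2393²) = √5726513 ≈ 2393, ∠ = arctan(2393/8) ≈ 89.81°
pole (s+10): 10 + j2393 → |·| = √(10²+2393²) = √5726549 ≈ 2393, ∠ = arctan(2393/10) ≈ 89.76°
|L| = 1000 · 3118.7 / 1.3703e+10 ≈ 0.00022759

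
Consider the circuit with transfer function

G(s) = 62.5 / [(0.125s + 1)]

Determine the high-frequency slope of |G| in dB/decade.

Each pole contributes −20 dB/decade at high frequency; each zero contributes +20 dB/decade.
Net: 0 zero(s) − 1 pole(s) → -20 dB/decade.

-20 dB/decade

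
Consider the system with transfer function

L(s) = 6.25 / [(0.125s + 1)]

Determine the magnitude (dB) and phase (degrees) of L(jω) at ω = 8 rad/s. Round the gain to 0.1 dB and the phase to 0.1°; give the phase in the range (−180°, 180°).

12.9 dB, -45.0°

At ω = 8 rad/s:
pole (1 + j8·0.125) = 1 + j1 → |·| ≈ 1.4142, ∠ ≈ 45.00°
|L| = 6.25 · 1 / (1.4142) ≈ 4.4195
Gain = 20 log₁₀(4.4195) ≈ 12.91 dB
∠L = (0°) − (45.00°) = -45.00°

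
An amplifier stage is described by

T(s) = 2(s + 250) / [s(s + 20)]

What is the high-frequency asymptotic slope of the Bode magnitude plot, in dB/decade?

Each pole contributes −20 dB/decade at high frequency; each zero contributes +20 dB/decade.
Net: 1 zero(s) − 2 pole(s) → -20 dB/decade.

-20 dB/decade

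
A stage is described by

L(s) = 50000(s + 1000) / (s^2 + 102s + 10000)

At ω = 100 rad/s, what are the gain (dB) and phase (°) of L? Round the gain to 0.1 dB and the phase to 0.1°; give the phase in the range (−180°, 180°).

At s = jω = j100:
zero (s+1000): 1000 + j100 → |·| = √(1000²+100²) = √1010000 ≈ 1005, ∠ = arctan(100/1000) ≈ 5.71°
quadratic: (j100)² + 102·j100 + 10000 = 0 + j10200 → |·| ≈ 10200, ∠ ≈ 90.00°
|L| = 50000 · 1005 / 10200 ≈ 4926.5
Gain = 20 log₁₀(4926.5) ≈ 73.85 dB
∠L = 5.71° − 90.00° = -84.29°

73.9 dB, -84.3°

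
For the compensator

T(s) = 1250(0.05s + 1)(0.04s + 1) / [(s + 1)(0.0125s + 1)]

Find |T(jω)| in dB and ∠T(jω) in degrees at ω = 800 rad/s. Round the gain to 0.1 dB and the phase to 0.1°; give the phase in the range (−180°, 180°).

At ω = 800 rad/s:
zero (1 + j800·0.05) = 1 + j40 → |·| ≈ 40.012, ∠ ≈ 88.57°
zero (1 + j800·0.04) = 1 + j32 → |·| ≈ 32.016, ∠ ≈ 88.21°
pole (1 + j800·1) = 1 + j800 → |·| ≈ 800, ∠ ≈ 89.93°
pole (1 + j800·0.0125) = 1 + j10 → |·| ≈ 10.05, ∠ ≈ 84.29°
|T| = 1250 · 40.012 · 32.016 / (800 · 10.05) ≈ 199.16
Gain = 20 log₁₀(199.16) ≈ 45.98 dB
∠T = (88.57° + 88.21°) − (89.93° + 84.29°) = 2.56°

46.0 dB, 2.6°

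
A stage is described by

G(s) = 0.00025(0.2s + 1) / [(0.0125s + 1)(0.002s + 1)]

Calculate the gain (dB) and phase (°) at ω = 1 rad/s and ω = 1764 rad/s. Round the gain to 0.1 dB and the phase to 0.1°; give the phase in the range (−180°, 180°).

ω = 1: -71.9 dB, 10.5°; ω = 1764: -59.3 dB, -71.7°

At ω = 1 rad/s:
zero (1 + j1·0.2) = 1 + j0.2 → |·| ≈ 1.0198, ∠ ≈ 11.31°
pole (1 + j1·0.0125) = 1 + j0.0125 → |·| ≈ 1.0001, ∠ ≈ 0.72°
pole (1 + j1·0.002) = 1 + j0.002 → |·| ≈ 1, ∠ ≈ 0.11°
|G| = 0.00025 · 1.0198 / (1.0001 · 1) ≈ 0.00025492
Gain = 20 log₁₀(0.00025492) ≈ -71.87 dB
∠G = (11.31°) − (0.72° + 0.11°) = 10.48°

At ω = 1764 rad/s:
zero (1 + j1764·0.2) = 1 + j352.8 → |·| ≈ 352.8, ∠ ≈ 89.84°
pole (1 + j1764·0.0125) = 1 + j22.05 → |·| ≈ 22.073, ∠ ≈ 87.40°
pole (1 + j1764·0.002) = 1 + j3.528 → |·| ≈ 3.667, ∠ ≈ 74.17°
|G| = 0.00025 · 352.8 / (22.073 · 3.667) ≈ 0.0010897
Gain = 20 log₁₀(0.0010897) ≈ -59.25 dB
∠G = (89.84°) − (87.40° + 74.17°) = -71.73°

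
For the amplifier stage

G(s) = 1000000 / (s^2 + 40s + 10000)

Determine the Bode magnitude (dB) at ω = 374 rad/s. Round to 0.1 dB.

17.7 dB

At s = jω = j374:
quadratic: (j374)² + 40·j374 + 10000 = -129876 + j14960 → |·| ≈ 1.3073e+05, ∠ ≈ 173.43°
|G| = 1000000 / 1.3073e+05 ≈ 7.6494
Gain = 20 log₁₀(7.6494) ≈ 17.67 dB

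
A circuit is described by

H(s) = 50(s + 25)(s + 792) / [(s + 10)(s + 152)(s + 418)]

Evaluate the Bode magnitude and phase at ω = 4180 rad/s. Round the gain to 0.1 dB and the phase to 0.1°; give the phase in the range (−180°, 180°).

-38.3 dB, -93.1°

At s = jω = j4180:
zero (s+25): 25 + j4180 → |·| = √(25²+4180²) = √17473025 ≈ 4180.1, ∠ = arctan(4180/25) ≈ 89.66°
zero (s+792): 792 + j4180 → |·| = √(792²+4180²) = √18099664 ≈ 4254.4, ∠ = arctan(4180/792) ≈ 79.27°
pole (s+10): 10 + j4180 → |·| = √(10²+4180²) = √17472500 ≈ 4180, ∠ = arctan(4180/10) ≈ 89.86°
pole (s+152): 152 + j4180 → |·| = √(152²+4180²) = √17495504 ≈ 4182.8, ∠ = arctan(4180/152) ≈ 87.92°
pole (s+418): 418 + j4180 → |·| = √(418²+4180²) = √17647124 ≈ 4200.8, ∠ = arctan(4180/418) ≈ 84.29°
|H| = 50 · 1.7784e+07 / 7.3447e+10 ≈ 0.012107
Gain = 20 log₁₀(0.012107) ≈ -38.34 dB
∠H = 168.93° − 262.07° = -93.14°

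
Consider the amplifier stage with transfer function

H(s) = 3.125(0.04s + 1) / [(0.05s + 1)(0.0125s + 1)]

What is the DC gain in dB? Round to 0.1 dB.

H(0) = 3.125 · 1 / 1 = 3.125
20 log₁₀(3.125) ≈ 9.90 dB

9.9 dB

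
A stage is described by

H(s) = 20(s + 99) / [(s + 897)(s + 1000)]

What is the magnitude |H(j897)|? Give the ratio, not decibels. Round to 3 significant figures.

At s = jω = j897:
zero (s+99): 99 + j897 → |·| = √(99²+897²) = √814410 ≈ 902.45, ∠ = arctan(897/99) ≈ 83.70°
pole (s+897): 897 + j897 → |·| = √(897²+897²) = √1609218 ≈ 1268.5, ∠ = arctan(897/897) ≈ 45.00°
pole (s+1000): 1000 + j897 → |·| = √(1000²+897²) = √1804609 ≈ 1343.4, ∠ = arctan(897/1000) ≈ 41.89°
|H| = 20 · 902.45 / 1.7041e+06 ≈ 0.010592

0.0106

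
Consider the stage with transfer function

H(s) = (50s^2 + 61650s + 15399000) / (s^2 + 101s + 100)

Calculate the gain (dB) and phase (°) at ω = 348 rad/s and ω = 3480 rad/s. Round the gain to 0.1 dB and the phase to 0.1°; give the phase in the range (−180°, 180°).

ω = 348: 45.4 dB, -97.3°; ω = 3480: 34.3 dB, -18.3°

Substitute s = j348:
Numerator: 50(j348)^2 + 61650(j348) + 15399000 = 9343800 + j21454200
Denominator: (j348)^2 + 101(j348) + 100 = -121004 + j35148
|N| = √(9343800² + 21454200²) ≈ 2.3401e+07, ∠N ≈ 66.47°
|D| = √(121004² + 35148²) ≈ 1.2601e+05, ∠D ≈ 163.80°
|H| = 2.3401e+07 / 1.2601e+05 ≈ 185.71
Gain = 20 log₁₀(185.71) ≈ 45.38 dB
∠H = 66.47° − 163.80° = -97.33°

Substitute s = j3480:
Numerator: 50(j3480)^2 + 61650(j3480) + 15399000 = -590121000 + j214542000
Denominator: (j3480)^2 + 101(j3480) + 100 = -12110300 + j351480
|N| = √(590121000² + 214542000²) ≈ 6.2791e+08, ∠N ≈ 160.02°
|D| = √(12110300² + 351480²) ≈ 1.2115e+07, ∠D ≈ 178.34°
|H| = 6.2791e+08 / 1.2115e+07 ≈ 51.829
Gain = 20 log₁₀(51.829) ≈ 34.29 dB
∠H = 160.02° − 178.34° = -18.32°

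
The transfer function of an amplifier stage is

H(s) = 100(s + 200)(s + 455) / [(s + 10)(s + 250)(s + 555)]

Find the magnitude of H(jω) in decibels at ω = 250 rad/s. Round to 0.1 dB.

At s = jω = j250:
zero (s+200): 200 + j250 → |·| = √(200²+250²) = √102500 ≈ 320.16, ∠ = arctan(250/200) ≈ 51.34°
zero (s+455): 455 + j250 → |·| = √(455²+250²) = √269525 ≈ 519.16, ∠ = arctan(250/455) ≈ 28.79°
pole (s+10): 10 + j250 → |·| = √(10²+250²) = √62600 ≈ 250.2, ∠ = arctan(250/10) ≈ 87.71°
pole (s+250): 250 + j250 → |·| = √(250²+250²) = √125000 ≈ 353.55, ∠ = arctan(250/250) ≈ 45.00°
pole (s+555): 555 + j250 → |·| = √(555²+250²) = √370525 ≈ 608.71, ∠ = arctan(250/555) ≈ 24.25°
|H| = 100 · 1.6621e+05 / 5.3845e+07 ≈ 0.30868
Gain = 20 log₁₀(0.30868) ≈ -10.21 dB

-10.2 dB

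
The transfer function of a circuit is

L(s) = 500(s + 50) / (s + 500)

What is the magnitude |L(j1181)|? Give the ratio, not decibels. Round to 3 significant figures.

461

At s = jω = j1181:
zero (s+50): 50 + j1181 → |·| = √(50²+1181²) = √1397261 ≈ 1182.1, ∠ = arctan(1181/50) ≈ 87.58°
pole (s+500): 500 + j1181 → |·| = √(500²+1181²) = √1644761 ≈ 1282.5, ∠ = arctan(1181/500) ≈ 67.05°
|L| = 500 · 1182.1 / 1282.5 ≈ 460.86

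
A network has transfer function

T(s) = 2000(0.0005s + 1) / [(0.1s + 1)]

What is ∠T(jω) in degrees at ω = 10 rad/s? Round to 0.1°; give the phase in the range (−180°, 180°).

-44.7°

At ω = 10 rad/s:
zero (1 + j10·0.0005) = 1 + j0.005 → |·| ≈ 1, ∠ ≈ 0.29°
pole (1 + j10·0.1) = 1 + j1 → |·| ≈ 1.4142, ∠ ≈ 45.00°
∠T = (0.29°) − (45.00°) = -44.71°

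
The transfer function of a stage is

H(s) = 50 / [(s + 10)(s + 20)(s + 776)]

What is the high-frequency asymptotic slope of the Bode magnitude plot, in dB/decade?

-60 dB/decade

Each pole contributes −20 dB/decade at high frequency; each zero contributes +20 dB/decade.
Net: 0 zero(s) − 3 pole(s) → -60 dB/decade.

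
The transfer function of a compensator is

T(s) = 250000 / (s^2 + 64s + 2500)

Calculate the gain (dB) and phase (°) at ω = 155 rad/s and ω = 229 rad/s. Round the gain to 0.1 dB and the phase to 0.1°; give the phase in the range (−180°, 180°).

ω = 155: 20.5 dB, -155.3°; ω = 229: 13.6 dB, -163.6°

At s = jω = j155:
quadratic: (j155)² + 64·j155 + 2500 = -21525 + j9920 → |·| ≈ 23701, ∠ ≈ 155.26°
|T| = 250000 / 23701 ≈ 10.548
Gain = 20 log₁₀(10.548) ≈ 20.46 dB
∠T = 0.00° − 155.26° = -155.26°

At s = jω = j229:
quadratic: (j229)² + 64·j229 + 2500 = -49941 + j14656 → |·| ≈ 52047, ∠ ≈ 163.64°
|T| = 250000 / 52047 ≈ 4.8034
Gain = 20 log₁₀(4.8034) ≈ 13.63 dB
∠T = 0.00° − 163.64° = -163.64°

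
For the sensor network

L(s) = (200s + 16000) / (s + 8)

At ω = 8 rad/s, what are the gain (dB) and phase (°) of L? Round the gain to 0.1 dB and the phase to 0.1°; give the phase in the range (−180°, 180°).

63.1 dB, -39.3°

Substitute s = j8:
Numerator: 200(j8) + 16000 = 16000 + j1600
Denominator: (j8) + 8 = 8 + j8
|N| = √(16000² + 1600²) ≈ 16080, ∠N ≈ 5.71°
|D| = √(8² + 8²) ≈ 11.314, ∠D ≈ 45.00°
|L| = 16080 / 11.314 ≈ 1421.2
Gain = 20 log₁₀(1421.2) ≈ 63.05 dB
∠L = 5.71° − 45.00° = -39.29°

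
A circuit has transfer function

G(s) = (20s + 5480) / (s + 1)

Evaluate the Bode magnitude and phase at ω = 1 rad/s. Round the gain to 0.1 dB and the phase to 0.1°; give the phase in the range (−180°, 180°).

71.8 dB, -44.8°

Substitute s = j1:
Numerator: 20(j1) + 5480 = 5480 + j20
Denominator: (j1) + 1 = 1 + j1
|N| = √(5480² + 20²) ≈ 5480, ∠N ≈ 0.21°
|D| = √(1² + 1²) ≈ 1.4142, ∠D ≈ 45.00°
|G| = 5480 / 1.4142 ≈ 3875
Gain = 20 log₁₀(3875) ≈ 71.77 dB
∠G = 0.21° − 45.00° = -44.79°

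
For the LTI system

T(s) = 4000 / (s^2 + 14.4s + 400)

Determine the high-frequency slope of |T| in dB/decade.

-40 dB/decade

Each pole contributes −20 dB/decade at high frequency; each zero contributes +20 dB/decade.
Net: 0 zero(s) − 2 pole(s) → -40 dB/decade.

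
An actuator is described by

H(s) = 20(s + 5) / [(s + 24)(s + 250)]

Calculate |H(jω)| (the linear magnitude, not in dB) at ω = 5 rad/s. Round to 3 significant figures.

At s = jω = j5:
zero (s+5): 5 + j5 → |·| = √(5²+5²) = √50 ≈ 7.0711, ∠ = arctan(5/5) ≈ 45.00°
pole (s+24): 24 + j5 → |·| = √(24²+5²) = √601 ≈ 24.515, ∠ = arctan(5/24) ≈ 11.77°
pole (s+250): 250 + j5 → |·| = √(250²+5²) = √62525 ≈ 250.05, ∠ = arctan(5/250) ≈ 1.15°
|H| = 20 · 7.0711 / 6130 ≈ 0.02307

0.0231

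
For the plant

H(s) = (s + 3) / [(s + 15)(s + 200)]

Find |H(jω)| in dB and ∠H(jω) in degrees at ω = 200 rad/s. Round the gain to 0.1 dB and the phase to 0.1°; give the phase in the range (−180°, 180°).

-49.1 dB, -41.6°

At s = jω = j200:
zero (s+3): 3 + j200 → |·| = √(3²+200²) = √40009 ≈ 200.02, ∠ = arctan(200/3) ≈ 89.14°
pole (s+15): 15 + j200 → |·| = √(15²+200²) = √40225 ≈ 200.56, ∠ = arctan(200/15) ≈ 85.71°
pole (s+200): 200 + j200 → |·| = √(200²+200²) = √80000 ≈ 282.84, ∠ = arctan(200/200) ≈ 45.00°
|H| = 1 · 200.02 / 56726 ≈ 0.0035261
Gain = 20 log₁₀(0.0035261) ≈ -49.05 dB
∠H = 89.14° − 130.71° = -41.57°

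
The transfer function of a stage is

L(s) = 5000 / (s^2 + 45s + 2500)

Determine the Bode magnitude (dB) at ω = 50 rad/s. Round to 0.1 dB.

6.9 dB

At s = jω = j50:
quadratic: (j50)² + 45·j50 + 2500 = 0 + j2250 → |·| ≈ 2250, ∠ ≈ 90.00°
|L| = 5000 / 2250 ≈ 2.2222
Gain = 20 log₁₀(2.2222) ≈ 6.94 dB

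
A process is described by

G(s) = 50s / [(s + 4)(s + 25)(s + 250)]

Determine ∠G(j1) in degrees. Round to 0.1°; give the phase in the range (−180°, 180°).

73.4°

At s = jω = j1:
zero at origin: s = j1 → |·| = 1, ∠ = 90.00°
pole (s+4): 4 + j1 → |·| = √(4²+1²) = √17 ≈ 4.1231, ∠ = arctan(1/4) ≈ 14.04°
pole (s+25): 25 + j1 → |·| = √(25²+1²) = √626 ≈ 25.02, ∠ = arctan(1/25) ≈ 2.29°
pole (s+250): 250 + j1 → |·| = √(250²+1²) = √62501 ≈ 250, ∠ = arctan(1/250) ≈ 0.23°
∠G = 90.00° − 16.56° = 73.44°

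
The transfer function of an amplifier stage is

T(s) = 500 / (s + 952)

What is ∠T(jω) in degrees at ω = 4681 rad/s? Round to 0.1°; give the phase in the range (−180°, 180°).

-78.5°

At s = jω = j4681:
pole (s+952): 952 + j4681 → |·| = √(952²+4681²) = √22818065 ≈ 4776.8, ∠ = arctan(4681/952) ≈ 78.50°
∠T = 0.00° − 78.50° = -78.50°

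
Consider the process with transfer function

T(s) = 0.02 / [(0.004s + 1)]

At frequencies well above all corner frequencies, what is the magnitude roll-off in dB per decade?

-20 dB/decade

Each pole contributes −20 dB/decade at high frequency; each zero contributes +20 dB/decade.
Net: 0 zero(s) − 1 pole(s) → -20 dB/decade.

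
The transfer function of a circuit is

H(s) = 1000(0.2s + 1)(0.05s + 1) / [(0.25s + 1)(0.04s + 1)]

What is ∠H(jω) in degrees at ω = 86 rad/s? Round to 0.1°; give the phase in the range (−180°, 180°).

2.5°

At ω = 86 rad/s:
zero (1 + j86·0.2) = 1 + j17.2 → |·| ≈ 17.229, ∠ ≈ 86.67°
zero (1 + j86·0.05) = 1 + j4.3 → |·| ≈ 4.4147, ∠ ≈ 76.91°
pole (1 + j86·0.25) = 1 + j21.5 → |·| ≈ 21.523, ∠ ≈ 87.34°
pole (1 + j86·0.04) = 1 + j3.44 → |·| ≈ 3.5824, ∠ ≈ 73.79°
∠H = (86.67° + 76.91°) − (87.34° + 73.79°) = 2.45°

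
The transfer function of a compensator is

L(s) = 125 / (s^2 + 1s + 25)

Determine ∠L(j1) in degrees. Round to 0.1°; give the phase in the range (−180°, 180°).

-2.4°

At s = jω = j1:
quadratic: (j1)² + 1·j1 + 25 = 24 + j1 → |·| ≈ 24.021, ∠ ≈ 2.39°
∠L = 0.00° − 2.39° = -2.39°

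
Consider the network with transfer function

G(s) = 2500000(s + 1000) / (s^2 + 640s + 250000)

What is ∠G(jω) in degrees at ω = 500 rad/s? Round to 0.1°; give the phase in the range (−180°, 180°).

At s = jω = j500:
zero (s+1000): 1000 + j500 → |·| = √(1000²+500²) = √1250000 ≈ 1118, ∠ = arctan(500/1000) ≈ 26.57°
quadratic: (j500)² + 640·j500 + 250000 = 0 + j320000 → |·| ≈ 3.2e+05, ∠ ≈ 90.00°
∠G = 26.57° − 90.00° = -63.43°

-63.4°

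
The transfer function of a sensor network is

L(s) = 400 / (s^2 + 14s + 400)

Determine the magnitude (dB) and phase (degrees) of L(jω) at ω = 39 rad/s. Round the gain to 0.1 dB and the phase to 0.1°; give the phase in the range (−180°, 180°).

At s = jω = j39:
quadratic: (j39)² + 14·j39 + 400 = -1121 + j546 → |·| ≈ 1246.9, ∠ ≈ 154.03°
|L| = 400 / 1246.9 ≈ 0.3208
Gain = 20 log₁₀(0.3208) ≈ -9.88 dB
∠L = 0.00° − 154.03° = -154.03°

-9.9 dB, -154.0°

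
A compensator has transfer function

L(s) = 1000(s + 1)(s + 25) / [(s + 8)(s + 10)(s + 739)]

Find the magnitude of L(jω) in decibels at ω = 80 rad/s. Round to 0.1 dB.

2.9 dB

At s = jω = j80:
zero (s+1): 1 + j80 → |·| = √(1²+80²) = √6401 ≈ 80.006, ∠ = arctan(80/1) ≈ 89.28°
zero (s+25): 25 + j80 → |·| = √(25²+80²) = √7025 ≈ 83.815, ∠ = arctan(80/25) ≈ 72.65°
pole (s+8): 8 + j80 → |·| = √(8²+80²) = √6464 ≈ 80.399, ∠ = arctan(80/8) ≈ 84.29°
pole (s+10): 10 + j80 → |·| = √(10²+80²) = √6500 ≈ 80.623, ∠ = arctan(80/10) ≈ 82.87°
pole (s+739): 739 + j80 → |·| = √(739²+80²) = √552521 ≈ 743.32, ∠ = arctan(80/739) ≈ 6.18°
|L| = 1000 · 6705.7 / 4.8182e+06 ≈ 1.3917
Gain = 20 log₁₀(1.3917) ≈ 2.87 dB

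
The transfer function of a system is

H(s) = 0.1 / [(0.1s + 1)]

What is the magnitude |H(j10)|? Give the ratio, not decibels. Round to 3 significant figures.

0.0707

At ω = 10 rad/s:
pole (1 + j10·0.1) = 1 + j1 → |·| ≈ 1.4142, ∠ ≈ 45.00°
|H| = 0.1 · 1 / (1.4142) ≈ 0.070711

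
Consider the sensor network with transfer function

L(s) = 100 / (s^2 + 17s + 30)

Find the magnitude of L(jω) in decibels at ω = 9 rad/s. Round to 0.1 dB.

-4.2 dB

Substitute s = j9:
Numerator: 100 = 100 + j0
Denominator: (j9)^2 + 17(j9) + 30 = -51 + j153
|N| = √(100² + 0²) ≈ 100, ∠N ≈ 0.00°
|D| = √(51² + 153²) ≈ 161.28, ∠D ≈ 108.43°
|L| = 100 / 161.28 ≈ 0.62004
Gain = 20 log₁₀(0.62004) ≈ -4.15 dB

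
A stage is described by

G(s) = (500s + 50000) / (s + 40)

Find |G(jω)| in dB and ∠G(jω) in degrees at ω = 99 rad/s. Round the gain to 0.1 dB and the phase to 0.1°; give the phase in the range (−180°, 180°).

Substitute s = j99:
Numerator: 500(j99) + 50000 = 50000 + j49500
Denominator: (j99) + 40 = 40 + j99
|N| = √(50000² + 49500²) ≈ 70358, ∠N ≈ 44.71°
|D| = √(40² + 99²) ≈ 106.78, ∠D ≈ 68.00°
|G| = 70358 / 106.78 ≈ 658.91
Gain = 20 log₁₀(658.91) ≈ 56.38 dB
∠G = 44.71° − 68.00° = -23.29°

56.4 dB, -23.3°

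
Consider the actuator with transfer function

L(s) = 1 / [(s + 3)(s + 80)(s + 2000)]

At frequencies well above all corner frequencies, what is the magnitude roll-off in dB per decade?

Each pole contributes −20 dB/decade at high frequency; each zero contributes +20 dB/decade.
Net: 0 zero(s) − 3 pole(s) → -60 dB/decade.

-60 dB/decade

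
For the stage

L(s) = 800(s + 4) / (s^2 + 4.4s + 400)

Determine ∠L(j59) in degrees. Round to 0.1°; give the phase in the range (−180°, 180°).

-89.1°

At s = jω = j59:
zero (s+4): 4 + j59 → |·| = √(4²+59²) = √3497 ≈ 59.135, ∠ = arctan(59/4) ≈ 86.12°
quadratic: (j59)² + 4.4·j59 + 400 = -3081 + j259.6 → |·| ≈ 3091.9, ∠ ≈ 175.18°
∠L = 86.12° − 175.18° = -89.06°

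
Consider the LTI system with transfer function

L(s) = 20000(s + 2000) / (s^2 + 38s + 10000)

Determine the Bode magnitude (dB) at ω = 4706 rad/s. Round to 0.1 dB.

At s = jω = j4706:
zero (s+2000): 2000 + j4706 → |·| = √(2000²+4706²) = √26146436 ≈ 5113.4, ∠ = arctan(4706/2000) ≈ 66.98°
quadratic: (j4706)² + 38·j4706 + 10000 = -22136436 + j178828 → |·| ≈ 2.2137e+07, ∠ ≈ 179.54°
|L| = 20000 · 5113.4 / 2.2137e+07 ≈ 4.6198
Gain = 20 log₁₀(4.6198) ≈ 13.29 dB

13.3 dB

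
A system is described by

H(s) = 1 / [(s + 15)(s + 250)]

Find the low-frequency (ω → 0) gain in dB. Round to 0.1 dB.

-71.5 dB

H(0) = 1 / (15·250) ≈ 0.00026667
20 log₁₀(0.00026667) ≈ -71.48 dB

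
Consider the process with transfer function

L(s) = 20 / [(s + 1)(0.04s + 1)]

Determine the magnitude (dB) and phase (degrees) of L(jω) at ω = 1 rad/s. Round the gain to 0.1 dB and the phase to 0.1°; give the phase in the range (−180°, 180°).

23.0 dB, -47.3°

At ω = 1 rad/s:
pole (1 + j1·1) = 1 + j1 → |·| ≈ 1.4142, ∠ ≈ 45.00°
pole (1 + j1·0.04) = 1 + j0.04 → |·| ≈ 1.0008, ∠ ≈ 2.29°
|L| = 20 · 1 / (1.4142 · 1.0008) ≈ 14.131
Gain = 20 log₁₀(14.131) ≈ 23.00 dB
∠L = (0°) − (45.00° + 2.29°) = -47.29°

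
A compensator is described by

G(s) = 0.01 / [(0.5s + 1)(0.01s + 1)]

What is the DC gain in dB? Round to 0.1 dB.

G(0) = 0.01 · 1 / 1 = 0.01
20 log₁₀(0.01) ≈ -40.00 dB

-40.0 dB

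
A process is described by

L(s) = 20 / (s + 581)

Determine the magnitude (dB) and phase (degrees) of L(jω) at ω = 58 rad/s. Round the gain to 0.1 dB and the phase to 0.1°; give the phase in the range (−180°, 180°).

-29.3 dB, -5.7°

Substitute s = j58:
Numerator: 20 = 20 + j0
Denominator: (j58) + 581 = 581 + j58
|N| = √(20² + 0²) ≈ 20, ∠N ≈ 0.00°
|D| = √(581² + 58²) ≈ 583.89, ∠D ≈ 5.70°
|L| = 20 / 583.89 ≈ 0.034253
Gain = 20 log₁₀(0.034253) ≈ -29.31 dB
∠L = 0.00° − 5.70° = -5.70°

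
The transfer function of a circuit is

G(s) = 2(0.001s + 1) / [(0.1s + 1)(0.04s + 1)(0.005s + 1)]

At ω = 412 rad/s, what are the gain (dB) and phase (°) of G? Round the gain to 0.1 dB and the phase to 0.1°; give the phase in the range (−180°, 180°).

-57.2 dB, 143.1°

At ω = 412 rad/s:
zero (1 + j412·0.001) = 1 + j0.412 → |·| ≈ 1.0815, ∠ ≈ 22.39°
pole (1 + j412·0.1) = 1 + j41.2 → |·| ≈ 41.212, ∠ ≈ 88.61°
pole (1 + j412·0.04) = 1 + j16.48 → |·| ≈ 16.51, ∠ ≈ 86.53°
pole (1 + j412·0.005) = 1 + j2.06 → |·| ≈ 2.2899, ∠ ≈ 64.11°
|G| = 2 · 1.0815 / (41.212 · 16.51 · 2.2899) ≈ 0.0013883
Gain = 20 log₁₀(0.0013883) ≈ -57.15 dB
∠G = (22.39°) − (88.61° + 86.53° + 64.11°) = -216.86° ≡ 143.14° (principal value)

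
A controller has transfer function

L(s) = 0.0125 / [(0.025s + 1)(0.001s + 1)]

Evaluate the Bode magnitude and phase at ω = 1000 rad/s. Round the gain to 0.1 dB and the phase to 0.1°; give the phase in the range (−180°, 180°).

-69.0 dB, -132.7°

At ω = 1000 rad/s:
pole (1 + j1000·0.025) = 1 + j25 → |·| ≈ 25.02, ∠ ≈ 87.71°
pole (1 + j1000·0.001) = 1 + j1 → |·| ≈ 1.4142, ∠ ≈ 45.00°
|L| = 0.0125 · 1 / (25.02 · 1.4142) ≈ 0.00035327
Gain = 20 log₁₀(0.00035327) ≈ -69.04 dB
∠L = (0°) − (87.71° + 45.00°) = -132.71°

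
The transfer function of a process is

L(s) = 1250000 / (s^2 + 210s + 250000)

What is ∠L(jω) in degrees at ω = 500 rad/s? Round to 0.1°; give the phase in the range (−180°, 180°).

At s = jω = j500:
quadratic: (j500)² + 210·j500 + 250000 = 0 + j105000 → |·| ≈ 1.05e+05, ∠ ≈ 90.00°
∠L = 0.00° − 90.00° = -90.00°

-90.0°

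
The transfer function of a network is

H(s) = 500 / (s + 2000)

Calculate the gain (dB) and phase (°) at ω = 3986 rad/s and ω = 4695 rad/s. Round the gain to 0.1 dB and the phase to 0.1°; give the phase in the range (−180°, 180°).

At s = jω = j3986:
pole (s+2000): 2000 + j3986 → |·| = √(2000²+3986²) = √19888196 ≈ 4459.6, ∠ = arctan(3986/2000) ≈ 63.35°
|H| = 500 / 4459.6 ≈ 0.11212
Gain = 20 log₁₀(0.11212) ≈ -19.01 dB
∠H = 0.00° − 63.35° = -63.35°

At s = jω = j4695:
pole (s+2000): 2000 + j4695 → |·| = √(2000²+4695²) = √26043025 ≈ 5103.2, ∠ = arctan(4695/2000) ≈ 66.93°
|H| = 500 / 5103.2 ≈ 0.097978
Gain = 20 log₁₀(0.097978) ≈ -20.18 dB
∠H = 0.00° − 66.93° = -66.93°

ω = 3986: -19.0 dB, -63.4°; ω = 4695: -20.2 dB, -66.9°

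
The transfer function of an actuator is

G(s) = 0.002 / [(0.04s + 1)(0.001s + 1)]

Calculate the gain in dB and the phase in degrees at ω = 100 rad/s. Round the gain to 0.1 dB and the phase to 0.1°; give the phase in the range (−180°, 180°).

-66.3 dB, -81.7°

At ω = 100 rad/s:
pole (1 + j100·0.04) = 1 + j4 → |·| ≈ 4.1231, ∠ ≈ 75.96°
pole (1 + j100·0.001) = 1 + j0.1 → |·| ≈ 1.005, ∠ ≈ 5.71°
|G| = 0.002 · 1 / (4.1231 · 1.005) ≈ 0.00048266
Gain = 20 log₁₀(0.00048266) ≈ -66.33 dB
∠G = (0°) − (75.96° + 5.71°) = -81.67°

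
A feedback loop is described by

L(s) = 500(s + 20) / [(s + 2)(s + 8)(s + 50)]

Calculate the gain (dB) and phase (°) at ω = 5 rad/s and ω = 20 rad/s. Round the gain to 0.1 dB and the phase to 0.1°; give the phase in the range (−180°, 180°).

ω = 5: 12.1 dB, -91.9°; ω = 20: -4.3 dB, -129.3°

At s = jω = j5:
zero (s+20): 20 + j5 → |·| = √(20²+5²) = √425 ≈ 20.616, ∠ = arctan(5/20) ≈ 14.04°
pole (s+2): 2 + j5 → |·| = √(2²+5²) = √29 ≈ 5.3852, ∠ = arctan(5/2) ≈ 68.20°
pole (s+8): 8 + j5 → |·| = √(8²+5²) = √89 ≈ 9.434, ∠ = arctan(5/8) ≈ 32.01°
pole (s+50): 50 + j5 → |·| = √(50²+5²) = √2525 ≈ 50.249, ∠ = arctan(5/50) ≈ 5.71°
|L| = 500 · 20.616 / 2552.8 ≈ 4.0379
Gain = 20 log₁₀(4.0379) ≈ 12.12 dB
∠L = 14.04° − 105.92° = -91.88°

At s = jω = j20:
zero (s+20): 20 + j20 → |·| = √(20²+20²) = √800 ≈ 28.284, ∠ = arctan(20/20) ≈ 45.00°
pole (s+2): 2 + j20 → |·| = √(2²+20²) = √404 ≈ 20.1, ∠ = arctan(20/2) ≈ 84.29°
pole (s+8): 8 + j20 → |·| = √(8²+20²) = √464 ≈ 21.541, ∠ = arctan(20/8) ≈ 68.20°
pole (s+50): 50 + j20 → |·| = √(50²+20²) = √2900 ≈ 53.852, ∠ = arctan(20/50) ≈ 21.80°
|L| = 500 · 28.284 / 23317 ≈ 0.60651
Gain = 20 log₁₀(0.60651) ≈ -4.34 dB
∠L = 45.00° − 174.29° = -129.29°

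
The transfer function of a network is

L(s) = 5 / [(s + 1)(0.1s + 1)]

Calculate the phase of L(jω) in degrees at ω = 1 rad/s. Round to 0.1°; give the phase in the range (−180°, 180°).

At ω = 1 rad/s:
pole (1 + j1·1) = 1 + j1 → |·| ≈ 1.4142, ∠ ≈ 45.00°
pole (1 + j1·0.1) = 1 + j0.1 → |·| ≈ 1.005, ∠ ≈ 5.71°
∠L = (0°) − (45.00° + 5.71°) = -50.71°

-50.7°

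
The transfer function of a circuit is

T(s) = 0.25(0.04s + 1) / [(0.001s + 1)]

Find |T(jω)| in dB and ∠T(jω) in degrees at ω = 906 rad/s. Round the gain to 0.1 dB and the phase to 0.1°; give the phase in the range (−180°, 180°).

16.5 dB, 46.2°

At ω = 906 rad/s:
zero (1 + j906·0.04) = 1 + j36.24 → |·| ≈ 36.254, ∠ ≈ 88.42°
pole (1 + j906·0.001) = 1 + j0.906 → |·| ≈ 1.3494, ∠ ≈ 42.18°
|T| = 0.25 · 36.254 / (1.3494) ≈ 6.7167
Gain = 20 log₁₀(6.7167) ≈ 16.54 dB
∠T = (88.42°) − (42.18°) = 46.24°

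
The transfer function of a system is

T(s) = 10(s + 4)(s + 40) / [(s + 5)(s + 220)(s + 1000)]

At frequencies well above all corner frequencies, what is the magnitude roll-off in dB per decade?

-20 dB/decade

Each pole contributes −20 dB/decade at high frequency; each zero contributes +20 dB/decade.
Net: 2 zero(s) − 3 pole(s) → -20 dB/decade.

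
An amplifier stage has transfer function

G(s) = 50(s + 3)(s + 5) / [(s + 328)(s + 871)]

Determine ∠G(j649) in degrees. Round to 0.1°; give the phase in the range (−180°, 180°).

At s = jω = j649:
zero (s+3): 3 + j649 → |·| = √(3²+649²) = √421210 ≈ 649.01, ∠ = arctan(649/3) ≈ 89.74°
zero (s+5): 5 + j649 → |·| = √(5²+649²) = √421226 ≈ 649.02, ∠ = arctan(649/5) ≈ 89.56°
pole (s+328): 328 + j649 → |·| = √(328²+649²) = √528785 ≈ 727.18, ∠ = arctan(649/328) ≈ 63.19°
pole (s+871): 871 + j649 → |·| = √(871²+649²) = √1179842 ≈ 1086.2, ∠ = arctan(649/871) ≈ 36.69°
∠G = 179.30° − 99.88° = 79.42°

79.4°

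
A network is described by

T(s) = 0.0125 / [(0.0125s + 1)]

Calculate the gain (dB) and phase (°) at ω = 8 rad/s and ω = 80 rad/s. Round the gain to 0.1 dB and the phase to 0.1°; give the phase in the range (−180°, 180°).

At ω = 8 rad/s:
pole (1 + j8·0.0125) = 1 + j0.1 → |·| ≈ 1.005, ∠ ≈ 5.71°
|T| = 0.0125 · 1 / (1.005) ≈ 0.012438
Gain = 20 log₁₀(0.012438) ≈ -38.10 dB
∠T = (0°) − (5.71°) = -5.71°

At ω = 80 rad/s:
pole (1 + j80·0.0125) = 1 + j1 → |·| ≈ 1.4142, ∠ ≈ 45.00°
|T| = 0.0125 · 1 / (1.4142) ≈ 0.0088389
Gain = 20 log₁₀(0.0088389) ≈ -41.07 dB
∠T = (0°) − (45.00°) = -45.00°

ω = 8: -38.1 dB, -5.7°; ω = 80: -41.1 dB, -45.0°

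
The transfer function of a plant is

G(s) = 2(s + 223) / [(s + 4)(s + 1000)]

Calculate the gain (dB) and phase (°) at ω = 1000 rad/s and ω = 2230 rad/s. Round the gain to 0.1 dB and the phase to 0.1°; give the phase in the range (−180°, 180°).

ω = 1000: -56.8 dB, -57.3°; ω = 2230: -61.7 dB, -71.5°

At s = jω = j1000:
zero (s+223): 223 + j1000 → |·| = √(223²+1000²) = √1049729 ≈ 1024.6, ∠ = arctan(1000/223) ≈ 77.43°
pole (s+4): 4 + j1000 → |·| = √(4²+1000²) = √1000016 ≈ 1000, ∠ = arctan(1000/4) ≈ 89.77°
pole (s+1000): 1000 + j1000 → |·| = √(1000²+1000²) = √2000000 ≈ 1414.2, ∠ = arctan(1000/1000) ≈ 45.00°
|G| = 2 · 1024.6 / 1.4142e+06 ≈ 0.001449
Gain = 20 log₁₀(0.001449) ≈ -56.78 dB
∠G = 77.43° − 134.77° = -57.34°

At s = jω = j2230:
zero (s+223): 223 + j2230 → |·| = √(223²+2230²) = √5022629 ≈ 2241.1, ∠ = arctan(2230/223) ≈ 84.29°
pole (s+4): 4 + j2230 → |·| = √(4²+2230²) = √4972916 ≈ 2230, ∠ = arctan(2230/4) ≈ 89.90°
pole (s+1000): 1000 + j2230 → |·| = √(1000²+2230²) = √5972900 ≈ 2444, ∠ = arctan(2230/1000) ≈ 65.85°
|G| = 2 · 2241.1 / 5.4501e+06 ≈ 0.00082241
Gain = 20 log₁₀(0.00082241) ≈ -61.70 dB
∠G = 84.29° − 155.75° = -71.46°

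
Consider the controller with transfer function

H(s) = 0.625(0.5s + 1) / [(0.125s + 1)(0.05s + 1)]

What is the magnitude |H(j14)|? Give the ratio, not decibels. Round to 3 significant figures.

1.80

At ω = 14 rad/s:
zero (1 + j14·0.5) = 1 + j7 → |·| ≈ 7.0711, ∠ ≈ 81.87°
pole (1 + j14·0.125) = 1 + j1.75 → |·| ≈ 2.0156, ∠ ≈ 60.26°
pole (1 + j14·0.05) = 1 + j0.7 → |·| ≈ 1.2207, ∠ ≈ 34.99°
|H| = 0.625 · 7.0711 / (2.0156 · 1.2207) ≈ 1.7962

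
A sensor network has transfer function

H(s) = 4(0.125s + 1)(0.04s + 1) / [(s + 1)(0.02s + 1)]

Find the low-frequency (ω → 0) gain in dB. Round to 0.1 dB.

H(0) = 4 · 1 / 1 = 4
20 log₁₀(4) ≈ 12.04 dB

12.0 dB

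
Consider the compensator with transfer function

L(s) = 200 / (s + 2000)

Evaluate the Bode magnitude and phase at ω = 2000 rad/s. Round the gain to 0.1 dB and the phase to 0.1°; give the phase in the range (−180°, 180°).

Substitute s = j2000:
Numerator: 200 = 200 + j0
Denominator: (j2000) + 2000 = 2000 + j2000
|N| = √(200² + 0²) ≈ 200, ∠N ≈ 0.00°
|D| = √(2000² + 2000²) ≈ 2828.4, ∠D ≈ 45.00°
|L| = 200 / 2828.4 ≈ 0.070711
Gain = 20 log₁₀(0.070711) ≈ -23.01 dB
∠L = 0.00° − 45.00° = -45.00°

-23.0 dB, -45.0°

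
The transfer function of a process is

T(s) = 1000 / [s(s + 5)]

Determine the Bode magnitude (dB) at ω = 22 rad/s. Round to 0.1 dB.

6.1 dB

At s = jω = j22:
pole (s+5): 5 + j22 → |·| = √(5²+22²) = √509 ≈ 22.561, ∠ = arctan(22/5) ≈ 77.20°
pole at origin: |s| = 22, ∠ = 90.00° (in denominator)
|T| = 1000 / 496.34 ≈ 2.0147
Gain = 20 log₁₀(2.0147) ≈ 6.08 dB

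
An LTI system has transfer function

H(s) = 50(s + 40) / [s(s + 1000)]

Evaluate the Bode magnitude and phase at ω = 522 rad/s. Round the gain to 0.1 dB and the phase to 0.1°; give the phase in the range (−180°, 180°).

At s = jω = j522:
zero (s+40): 40 + j522 → |·| = √(40²+522²) = √274084 ≈ 523.53, ∠ = arctan(522/40) ≈ 85.62°
pole (s+1000): 1000 + j522 → |·| = √(1000²+522²) = √1272484 ≈ 1128, ∠ = arctan(522/1000) ≈ 27.56°
pole at origin: |s| = 522, ∠ = 90.00° (in denominator)
|H| = 50 · 523.53 / 5.8882e+05 ≈ 0.044456
Gain = 20 log₁₀(0.044456) ≈ -27.04 dB
∠H = 85.62° − 117.56° = -31.94°

-27.0 dB, -31.9°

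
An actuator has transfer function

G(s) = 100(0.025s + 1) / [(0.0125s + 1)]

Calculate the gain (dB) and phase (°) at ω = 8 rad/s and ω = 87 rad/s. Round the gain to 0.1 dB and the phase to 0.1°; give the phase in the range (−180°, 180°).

At ω = 8 rad/s:
zero (1 + j8·0.025) = 1 + j0.2 → |·| ≈ 1.0198, ∠ ≈ 11.31°
pole (1 + j8·0.0125) = 1 + j0.1 → |·| ≈ 1.005, ∠ ≈ 5.71°
|G| = 100 · 1.0198 / (1.005) ≈ 101.47
Gain = 20 log₁₀(101.47) ≈ 40.13 dB
∠G = (11.31°) − (5.71°) = 5.60°

At ω = 87 rad/s:
zero (1 + j87·0.025) = 1 + j2.175 → |·| ≈ 2.3939, ∠ ≈ 65.31°
pole (1 + j87·0.0125) = 1 + j1.0875 → |·| ≈ 1.4774, ∠ ≈ 47.40°
|G| = 100 · 2.3939 / (1.4774) ≈ 162.03
Gain = 20 log₁₀(162.03) ≈ 44.19 dB
∠G = (65.31°) − (47.40°) = 17.91°

ω = 8: 40.1 dB, 5.6°; ω = 87: 44.2 dB, 17.9°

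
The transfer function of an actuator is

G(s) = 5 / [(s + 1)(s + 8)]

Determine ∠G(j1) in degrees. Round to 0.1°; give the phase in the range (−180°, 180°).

At s = jω = j1:
pole (s+1): 1 + j1 → |·| = √(1²+1²) = √2 ≈ 1.4142, ∠ = arctan(1/1) ≈ 45.00°
pole (s+8): 8 + j1 → |·| = √(8²+1²) = √65 ≈ 8.0623, ∠ = arctan(1/8) ≈ 7.13°
∠G = 0.00° − 52.13° = -52.13°

-52.1°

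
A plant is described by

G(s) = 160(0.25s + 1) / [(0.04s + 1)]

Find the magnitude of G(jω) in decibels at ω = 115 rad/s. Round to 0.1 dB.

59.8 dB

At ω = 115 rad/s:
zero (1 + j115·0.25) = 1 + j28.75 → |·| ≈ 28.767, ∠ ≈ 88.01°
pole (1 + j115·0.04) = 1 + j4.6 → |·| ≈ 4.7074, ∠ ≈ 77.74°
|G| = 160 · 28.767 / (4.7074) ≈ 977.76
Gain = 20 log₁₀(977.76) ≈ 59.80 dB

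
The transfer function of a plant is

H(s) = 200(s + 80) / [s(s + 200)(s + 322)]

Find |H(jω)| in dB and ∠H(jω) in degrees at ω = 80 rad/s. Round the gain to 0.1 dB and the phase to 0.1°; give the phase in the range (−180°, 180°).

At s = jω = j80:
zero (s+80): 80 + j80 → |·| = √(80²+80²) = √12800 ≈ 113.14, ∠ = arctan(80/80) ≈ 45.00°
pole (s+200): 200 + j80 → |·| = √(200²+80²) = √46400 ≈ 215.41, ∠ = arctan(80/200) ≈ 21.80°
pole (s+322): 322 + j80 → |·| = √(322²+80²) = √110084 ≈ 331.79, ∠ = arctan(80/322) ≈ 13.95°
pole at origin: |s| = 80, ∠ = 90.00° (in denominator)
|H| = 200 · 113.14 / 5.7177e+06 ≈ 0.0039575
Gain = 20 log₁₀(0.0039575) ≈ -48.05 dB
∠H = 45.00° − 125.75° = -80.75°

-48.1 dB, -80.8°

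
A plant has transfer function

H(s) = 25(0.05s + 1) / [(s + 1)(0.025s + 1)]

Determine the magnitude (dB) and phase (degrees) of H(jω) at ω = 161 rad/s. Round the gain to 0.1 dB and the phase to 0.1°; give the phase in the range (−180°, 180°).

-10.4 dB, -82.8°

At ω = 161 rad/s:
zero (1 + j161·0.05) = 1 + j8.05 → |·| ≈ 8.1119, ∠ ≈ 82.92°
pole (1 + j161·1) = 1 + j161 → |·| ≈ 161, ∠ ≈ 89.64°
pole (1 + j161·0.025) = 1 + j4.025 → |·| ≈ 4.1474, ∠ ≈ 76.05°
|H| = 25 · 8.1119 / (161 · 4.1474) ≈ 0.30371
Gain = 20 log₁₀(0.30371) ≈ -10.35 dB
∠H = (82.92°) − (89.64° + 76.05°) = -82.77°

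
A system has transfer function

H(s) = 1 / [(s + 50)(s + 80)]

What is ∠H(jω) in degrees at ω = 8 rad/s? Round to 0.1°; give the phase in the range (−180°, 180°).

-14.8°

At s = jω = j8:
pole (s+50): 50 + j8 → |·| = √(50²+8²) = √2564 ≈ 50.636, ∠ = arctan(8/50) ≈ 9.09°
pole (s+80): 80 + j8 → |·| = √(80²+8²) = √6464 ≈ 80.399, ∠ = arctan(8/80) ≈ 5.71°
∠H = 0.00° − 14.80° = -14.80°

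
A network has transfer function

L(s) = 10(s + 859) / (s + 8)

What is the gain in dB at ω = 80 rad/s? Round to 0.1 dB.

At s = jω = j80:
zero (s+859): 859 + j80 → |·| = √(859²+80²) = √744281 ≈ 862.72, ∠ = arctan(80/859) ≈ 5.32°
pole (s+8): 8 + j80 → |·| = √(8²+80²) = √6464 ≈ 80.399, ∠ = arctan(80/8) ≈ 84.29°
|L| = 10 · 862.72 / 80.399 ≈ 107.3
Gain = 20 log₁₀(107.3) ≈ 40.61 dB

40.6 dB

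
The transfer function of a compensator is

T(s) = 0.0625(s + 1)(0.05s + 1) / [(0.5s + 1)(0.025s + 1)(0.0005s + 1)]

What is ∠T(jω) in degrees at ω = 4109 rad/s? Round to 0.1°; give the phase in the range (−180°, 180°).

At ω = 4109 rad/s:
zero (1 + j4109·1) = 1 + j4109 → |·| ≈ 4109, ∠ ≈ 89.99°
zero (1 + j4109·0.05) = 1 + j205.45 → |·| ≈ 205.45, ∠ ≈ 89.72°
pole (1 + j4109·0.5) = 1 + j2054.5 → |·| ≈ 2054.5, ∠ ≈ 89.97°
pole (1 + j4109·0.025) = 1 + j102.725 → |·| ≈ 102.73, ∠ ≈ 89.44°
pole (1 + j4109·0.0005) = 1 + j2.0545 → |·| ≈ 2.2849, ∠ ≈ 64.05°
∠T = (89.99° + 89.72°) − (89.97° + 89.44° + 64.05°) = -63.75°

-63.8°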